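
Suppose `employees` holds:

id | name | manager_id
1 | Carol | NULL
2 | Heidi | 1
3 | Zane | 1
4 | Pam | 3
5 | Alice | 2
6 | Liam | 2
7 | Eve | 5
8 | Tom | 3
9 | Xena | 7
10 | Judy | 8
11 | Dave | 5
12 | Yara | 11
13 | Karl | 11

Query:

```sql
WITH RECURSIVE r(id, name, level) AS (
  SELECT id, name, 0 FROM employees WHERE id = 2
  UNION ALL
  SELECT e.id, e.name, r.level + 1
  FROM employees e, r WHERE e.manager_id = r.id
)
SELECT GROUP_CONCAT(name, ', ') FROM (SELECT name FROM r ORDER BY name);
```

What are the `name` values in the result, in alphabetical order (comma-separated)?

Alice, Dave, Eve, Heidi, Karl, Liam, Xena, Yara

Base: id=2 (Heidi) at level 0.
Iteration 1: rows with manager_id in {2} -> Alice (id 5, level 1), Liam (id 6, level 1).
Iteration 2: rows with manager_id in {5,6} -> Eve (id 7, level 2), Dave (id 11, level 2).
Iteration 3: rows with manager_id in {7,11} -> Xena (id 9, level 3), Yara (id 12, level 3), Karl (id 13, level 3).
Iteration 4: no rows with manager_id in {9,12,13}; recursion stops.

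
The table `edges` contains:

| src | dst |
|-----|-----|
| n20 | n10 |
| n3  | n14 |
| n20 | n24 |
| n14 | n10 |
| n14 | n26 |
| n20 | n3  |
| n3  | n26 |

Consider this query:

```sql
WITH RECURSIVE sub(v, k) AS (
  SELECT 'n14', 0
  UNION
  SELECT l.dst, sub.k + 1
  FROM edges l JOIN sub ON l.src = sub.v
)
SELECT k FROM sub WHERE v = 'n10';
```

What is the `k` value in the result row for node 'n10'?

Base: (n14, k=0).
Iteration 1: edges from {n14} -> (n10, k=1), (n26, k=1).
Iteration 2: no outgoing edges from {n10,n26}; recursion stops.

1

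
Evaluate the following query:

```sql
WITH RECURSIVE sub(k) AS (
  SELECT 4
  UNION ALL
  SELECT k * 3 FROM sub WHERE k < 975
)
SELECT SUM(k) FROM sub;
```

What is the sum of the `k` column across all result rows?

Base: k=4.
Iteration 1: 4 < 975 holds -> k = 4 * 3 = 12.
Iteration 2: 12 < 975 holds -> k = 12 * 3 = 36.
Iteration 3: 36 < 975 holds -> k = 36 * 3 = 108.
Iteration 4: 108 < 975 holds -> k = 108 * 3 = 324.
Iteration 5: 324 < 975 holds -> k = 324 * 3 = 972.
Iteration 6: 972 < 975 holds -> k = 972 * 3 = 2916.
Iteration 7: 2916 < 975 fails; recursion stops.
SUM(k) = 4 + 12 + 36 + 108 + 324 + 972 + 2916 = 4372.

4372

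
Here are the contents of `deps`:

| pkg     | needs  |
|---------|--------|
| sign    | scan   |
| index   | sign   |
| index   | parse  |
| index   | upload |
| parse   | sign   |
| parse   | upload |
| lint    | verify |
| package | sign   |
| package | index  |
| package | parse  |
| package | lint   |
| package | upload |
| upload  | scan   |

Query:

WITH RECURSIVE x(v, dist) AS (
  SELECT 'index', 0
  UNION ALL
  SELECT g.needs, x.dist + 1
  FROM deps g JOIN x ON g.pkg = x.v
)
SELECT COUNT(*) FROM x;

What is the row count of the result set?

10

Base: (index, dist=0).
Iteration 1: edges from {index} -> (parse, dist=1), (sign, dist=1), (upload, dist=1).
Iteration 2: edges from {parse,sign,upload} -> (scan, dist=2) x2, (sign, dist=2), (upload, dist=2). [UNION ALL keeps all 4 new rows, including repeats]
Iteration 3: edges from {scan,sign,upload} -> (scan, dist=3) x2. [UNION ALL keeps all 2 new rows, including repeats]
Iteration 4: no outgoing edges from {scan}; recursion stops.
Total rows emitted: 10.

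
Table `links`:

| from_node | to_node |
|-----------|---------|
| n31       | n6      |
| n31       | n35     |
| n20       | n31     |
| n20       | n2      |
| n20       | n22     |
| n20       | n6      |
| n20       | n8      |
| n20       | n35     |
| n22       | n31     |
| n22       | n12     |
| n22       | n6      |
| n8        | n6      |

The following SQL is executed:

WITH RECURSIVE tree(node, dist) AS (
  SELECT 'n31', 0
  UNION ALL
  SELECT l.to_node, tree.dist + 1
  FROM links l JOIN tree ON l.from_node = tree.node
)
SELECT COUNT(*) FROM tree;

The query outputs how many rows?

Base: (n31, dist=0).
Iteration 1: edges from {n31} -> (n35, dist=1), (n6, dist=1).
Iteration 2: no outgoing edges from {n35,n6}; recursion stops.
Total rows emitted: 3.

3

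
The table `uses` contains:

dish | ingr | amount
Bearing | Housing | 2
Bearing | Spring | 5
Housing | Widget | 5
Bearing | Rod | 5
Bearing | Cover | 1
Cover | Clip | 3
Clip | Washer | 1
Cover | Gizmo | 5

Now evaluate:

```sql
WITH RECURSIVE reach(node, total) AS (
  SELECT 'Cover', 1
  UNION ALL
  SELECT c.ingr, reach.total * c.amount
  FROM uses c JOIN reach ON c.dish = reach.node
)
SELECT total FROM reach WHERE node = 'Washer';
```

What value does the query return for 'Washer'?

Base: (Cover, total=1).
Iteration 1: components of {Cover} -> Clip = 1*3 = 3, Gizmo = 1*5 = 5.
Iteration 2: components of {Clip,Gizmo} -> Washer = 3*1 = 3.
Iteration 3: no further components; recursion stops.

3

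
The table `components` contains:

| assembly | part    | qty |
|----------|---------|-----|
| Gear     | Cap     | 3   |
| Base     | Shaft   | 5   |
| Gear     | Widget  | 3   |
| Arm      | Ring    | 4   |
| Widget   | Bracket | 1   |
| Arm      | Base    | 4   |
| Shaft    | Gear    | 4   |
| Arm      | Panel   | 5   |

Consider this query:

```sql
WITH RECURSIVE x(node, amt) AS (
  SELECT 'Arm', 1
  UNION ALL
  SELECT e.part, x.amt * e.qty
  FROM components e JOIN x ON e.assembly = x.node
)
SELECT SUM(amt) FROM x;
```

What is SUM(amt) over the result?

Base: (Arm, amt=1).
Iteration 1: components of {Arm} -> Base = 1*4 = 4, Panel = 1*5 = 5, Ring = 1*4 = 4.
Iteration 2: components of {Base,Panel,Ring} -> Shaft = 4*5 = 20.
Iteration 3: components of {Shaft} -> Gear = 20*4 = 80.
Iteration 4: components of {Gear} -> Cap = 80*3 = 240, Widget = 80*3 = 240.
Iteration 5: components of {Cap,Widget} -> Bracket = 240*1 = 240.
Iteration 6: no further components; recursion stops.
SUM(amt) = 1 + 4 + 5 + 4 + 20 + 80 + 240 + 240 + 240 = 834.

834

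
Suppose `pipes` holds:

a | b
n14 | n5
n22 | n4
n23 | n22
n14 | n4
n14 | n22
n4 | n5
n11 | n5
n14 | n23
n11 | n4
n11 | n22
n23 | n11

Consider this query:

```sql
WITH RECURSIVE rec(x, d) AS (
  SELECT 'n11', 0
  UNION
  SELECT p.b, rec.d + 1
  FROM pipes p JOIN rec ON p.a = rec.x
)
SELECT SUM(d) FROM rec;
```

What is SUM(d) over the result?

Base: (n11, d=0).
Iteration 1: edges from {n11} -> (n22, d=1), (n4, d=1), (n5, d=1).
Iteration 2: edges from {n22,n4,n5} -> (n4, d=2), (n5, d=2).
Iteration 3: edges from {n4,n5} -> (n5, d=3).
Iteration 4: no outgoing edges from {n5}; recursion stops.
SUM(d) = 0 + 1 + 1 + 1 + 2 + 2 + 3 = 10.

10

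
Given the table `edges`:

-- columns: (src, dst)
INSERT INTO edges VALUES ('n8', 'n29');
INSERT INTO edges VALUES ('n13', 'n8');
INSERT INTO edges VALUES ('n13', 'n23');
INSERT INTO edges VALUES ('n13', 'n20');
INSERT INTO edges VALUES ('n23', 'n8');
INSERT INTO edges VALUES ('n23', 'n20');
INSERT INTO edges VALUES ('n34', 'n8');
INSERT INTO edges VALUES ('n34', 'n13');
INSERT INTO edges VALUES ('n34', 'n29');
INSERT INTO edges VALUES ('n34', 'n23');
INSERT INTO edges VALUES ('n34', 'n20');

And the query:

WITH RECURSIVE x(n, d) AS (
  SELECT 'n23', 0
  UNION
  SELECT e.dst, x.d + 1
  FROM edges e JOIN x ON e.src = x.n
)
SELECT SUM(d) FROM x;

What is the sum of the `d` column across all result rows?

Base: (n23, d=0).
Iteration 1: edges from {n23} -> (n20, d=1), (n8, d=1).
Iteration 2: edges from {n20,n8} -> (n29, d=2).
Iteration 3: no outgoing edges from {n29}; recursion stops.
SUM(d) = 0 + 1 + 1 + 2 = 4.

4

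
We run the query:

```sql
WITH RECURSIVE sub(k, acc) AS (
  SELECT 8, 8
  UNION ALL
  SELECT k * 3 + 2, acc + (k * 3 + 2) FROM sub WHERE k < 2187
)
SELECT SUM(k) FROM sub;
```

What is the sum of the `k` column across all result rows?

Base: k=8, acc=8.
Iteration 1: 8 < 2187 holds -> k = 8 * 3 + 2 = 26, acc = 8 + 26 = 34.
Iteration 2: 26 < 2187 holds -> k = 26 * 3 + 2 = 80, acc = 34 + 80 = 114.
Iteration 3: 80 < 2187 holds -> k = 80 * 3 + 2 = 242, acc = 114 + 242 = 356.
Iteration 4: 242 < 2187 holds -> k = 242 * 3 + 2 = 728, acc = 356 + 728 = 1084.
Iteration 5: 728 < 2187 holds -> k = 728 * 3 + 2 = 2186, acc = 1084 + 2186 = 3270.
Iteration 6: 2186 < 2187 holds -> k = 2186 * 3 + 2 = 6560, acc = 3270 + 6560 = 9830.
Iteration 7: 6560 < 2187 fails; recursion stops.
SUM(k) = 8 + 26 + 80 + 242 + 728 + 2186 + 6560 = 9830.

9830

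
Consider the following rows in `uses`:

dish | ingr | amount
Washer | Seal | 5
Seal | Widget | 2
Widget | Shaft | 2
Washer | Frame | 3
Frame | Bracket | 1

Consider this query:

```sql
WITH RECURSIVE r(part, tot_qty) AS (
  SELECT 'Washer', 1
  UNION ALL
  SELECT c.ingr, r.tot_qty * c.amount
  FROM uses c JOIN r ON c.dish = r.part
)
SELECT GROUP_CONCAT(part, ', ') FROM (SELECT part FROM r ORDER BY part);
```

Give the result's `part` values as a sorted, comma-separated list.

Base: (Washer, tot_qty=1).
Iteration 1: components of {Washer} -> Frame = 1*3 = 3, Seal = 1*5 = 5.
Iteration 2: components of {Frame,Seal} -> Bracket = 3*1 = 3, Widget = 5*2 = 10.
Iteration 3: components of {Bracket,Widget} -> Shaft = 10*2 = 20.
Iteration 4: no further components; recursion stops.

Bracket, Frame, Seal, Shaft, Washer, Widget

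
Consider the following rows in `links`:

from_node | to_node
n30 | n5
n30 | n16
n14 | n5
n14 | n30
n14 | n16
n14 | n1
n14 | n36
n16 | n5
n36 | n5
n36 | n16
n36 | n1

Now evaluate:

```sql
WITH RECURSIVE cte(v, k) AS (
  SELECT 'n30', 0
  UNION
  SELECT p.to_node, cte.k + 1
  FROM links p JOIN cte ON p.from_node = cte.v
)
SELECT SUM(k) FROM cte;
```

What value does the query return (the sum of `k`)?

Base: (n30, k=0).
Iteration 1: edges from {n30} -> (n16, k=1), (n5, k=1).
Iteration 2: edges from {n16,n5} -> (n5, k=2).
Iteration 3: no outgoing edges from {n5}; recursion stops.
SUM(k) = 0 + 1 + 1 + 2 = 4.

4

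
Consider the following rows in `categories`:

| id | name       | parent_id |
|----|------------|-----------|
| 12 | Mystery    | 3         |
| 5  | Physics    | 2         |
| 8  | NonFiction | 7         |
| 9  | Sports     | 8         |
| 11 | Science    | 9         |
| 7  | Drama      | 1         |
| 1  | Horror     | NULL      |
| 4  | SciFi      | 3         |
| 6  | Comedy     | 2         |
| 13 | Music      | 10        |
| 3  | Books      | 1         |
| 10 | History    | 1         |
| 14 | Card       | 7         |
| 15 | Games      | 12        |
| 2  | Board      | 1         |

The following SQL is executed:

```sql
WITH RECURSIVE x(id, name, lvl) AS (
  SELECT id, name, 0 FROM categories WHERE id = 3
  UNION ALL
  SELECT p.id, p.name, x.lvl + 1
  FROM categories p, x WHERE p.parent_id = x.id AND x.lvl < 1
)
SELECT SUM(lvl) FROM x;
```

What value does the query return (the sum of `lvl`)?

2

Base: id=3 (Books) at lvl 0.
Iteration 1: rows with parent_id in {3} -> SciFi (id 4, lvl 1), Mystery (id 12, lvl 1).
Iteration 2: lvl < 1 fails for all current rows; recursion stops.
SUM(lvl) = 0 + 1 + 1 = 2.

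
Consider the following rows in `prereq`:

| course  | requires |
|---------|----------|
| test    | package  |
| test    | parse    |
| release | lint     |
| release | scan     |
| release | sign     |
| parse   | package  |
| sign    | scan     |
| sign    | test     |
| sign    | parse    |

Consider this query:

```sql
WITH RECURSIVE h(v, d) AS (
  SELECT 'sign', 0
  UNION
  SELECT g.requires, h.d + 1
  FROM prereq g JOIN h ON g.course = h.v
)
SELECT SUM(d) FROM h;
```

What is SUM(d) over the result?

Base: (sign, d=0).
Iteration 1: edges from {sign} -> (parse, d=1), (scan, d=1), (test, d=1).
Iteration 2: edges from {parse,scan,test} -> (package, d=2), (parse, d=2). [UNION drops 1 duplicate row(s)]
Iteration 3: edges from {package,parse} -> (package, d=3).
Iteration 4: no outgoing edges from {package}; recursion stops.
SUM(d) = 0 + 1 + 1 + 1 + 2 + 2 + 3 = 10.

10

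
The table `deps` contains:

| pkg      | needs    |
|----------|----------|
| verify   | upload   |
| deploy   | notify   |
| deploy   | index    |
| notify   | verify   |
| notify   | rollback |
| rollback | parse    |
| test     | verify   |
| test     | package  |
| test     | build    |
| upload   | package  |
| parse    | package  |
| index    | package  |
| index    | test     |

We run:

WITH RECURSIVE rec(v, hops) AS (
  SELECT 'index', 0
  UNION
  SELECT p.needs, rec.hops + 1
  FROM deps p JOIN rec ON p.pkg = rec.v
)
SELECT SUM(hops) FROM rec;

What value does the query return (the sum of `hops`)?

Base: (index, hops=0).
Iteration 1: edges from {index} -> (package, hops=1), (test, hops=1).
Iteration 2: edges from {package,test} -> (build, hops=2), (package, hops=2), (verify, hops=2).
Iteration 3: edges from {build,package,verify} -> (upload, hops=3).
Iteration 4: edges from {upload} -> (package, hops=4).
Iteration 5: no outgoing edges from {package}; recursion stops.
SUM(hops) = 0 + 1 + 1 + 2 + 2 + 2 + 3 + 4 = 15.

15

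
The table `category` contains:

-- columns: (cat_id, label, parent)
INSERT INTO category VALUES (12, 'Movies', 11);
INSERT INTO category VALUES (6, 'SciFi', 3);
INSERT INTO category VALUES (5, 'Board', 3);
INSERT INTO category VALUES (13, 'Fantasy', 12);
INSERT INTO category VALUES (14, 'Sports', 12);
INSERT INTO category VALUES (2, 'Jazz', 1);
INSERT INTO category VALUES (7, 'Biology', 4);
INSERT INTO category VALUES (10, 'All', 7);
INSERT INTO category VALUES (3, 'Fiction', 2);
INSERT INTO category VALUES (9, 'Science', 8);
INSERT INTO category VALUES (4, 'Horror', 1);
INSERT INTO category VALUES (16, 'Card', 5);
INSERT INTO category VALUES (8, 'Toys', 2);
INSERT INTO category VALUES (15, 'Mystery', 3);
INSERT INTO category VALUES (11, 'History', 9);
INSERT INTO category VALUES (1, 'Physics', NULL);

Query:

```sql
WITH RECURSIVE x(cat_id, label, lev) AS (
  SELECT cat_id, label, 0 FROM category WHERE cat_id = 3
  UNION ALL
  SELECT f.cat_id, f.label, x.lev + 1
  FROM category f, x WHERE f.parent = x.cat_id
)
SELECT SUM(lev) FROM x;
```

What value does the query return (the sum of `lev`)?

5

Base: cat_id=3 (Fiction) at lev 0.
Iteration 1: rows with parent in {3} -> Board (id 5, lev 1), SciFi (id 6, lev 1), Mystery (id 15, lev 1).
Iteration 2: rows with parent in {5,6,15} -> Card (id 16, lev 2).
Iteration 3: no rows with parent in {16}; recursion stops.
SUM(lev) = 0 + 1 + 1 + 1 + 2 = 5.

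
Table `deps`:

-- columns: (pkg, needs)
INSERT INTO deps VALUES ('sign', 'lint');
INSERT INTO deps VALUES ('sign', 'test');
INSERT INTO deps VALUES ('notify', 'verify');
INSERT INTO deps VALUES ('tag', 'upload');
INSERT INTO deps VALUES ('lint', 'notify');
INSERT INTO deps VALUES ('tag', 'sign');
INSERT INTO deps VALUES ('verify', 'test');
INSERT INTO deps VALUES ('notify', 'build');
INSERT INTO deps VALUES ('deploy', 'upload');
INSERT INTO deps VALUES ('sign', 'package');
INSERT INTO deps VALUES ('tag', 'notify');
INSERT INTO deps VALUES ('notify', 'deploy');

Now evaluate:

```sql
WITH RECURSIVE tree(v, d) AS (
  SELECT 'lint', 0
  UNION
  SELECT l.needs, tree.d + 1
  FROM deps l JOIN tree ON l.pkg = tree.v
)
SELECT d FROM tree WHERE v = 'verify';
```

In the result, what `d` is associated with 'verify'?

2

Base: (lint, d=0).
Iteration 1: edges from {lint} -> (notify, d=1).
Iteration 2: edges from {notify} -> (build, d=2), (deploy, d=2), (verify, d=2).
Iteration 3: edges from {build,deploy,verify} -> (test, d=3), (upload, d=3).
Iteration 4: no outgoing edges from {test,upload}; recursion stops.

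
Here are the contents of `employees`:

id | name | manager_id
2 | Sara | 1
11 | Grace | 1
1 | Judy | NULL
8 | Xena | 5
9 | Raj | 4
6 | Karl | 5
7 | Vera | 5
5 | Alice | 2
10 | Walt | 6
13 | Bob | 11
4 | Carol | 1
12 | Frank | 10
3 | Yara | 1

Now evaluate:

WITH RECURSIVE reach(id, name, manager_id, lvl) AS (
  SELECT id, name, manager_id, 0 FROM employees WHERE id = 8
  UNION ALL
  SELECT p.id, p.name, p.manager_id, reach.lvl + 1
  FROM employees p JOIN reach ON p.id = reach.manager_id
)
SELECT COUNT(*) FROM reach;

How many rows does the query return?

4

Base: id=8 (Xena), manager_id=5, lvl 0.
Iteration 1: join on id=5 -> Alice (id 5, manager_id=2, lvl 1).
Iteration 2: join on id=2 -> Sara (id 2, manager_id=1, lvl 2).
Iteration 3: join on id=1 -> Judy (id 1, manager_id=NULL, lvl 3).
Iteration 4: manager_id is NULL; no match; recursion stops.
Total rows emitted: 4.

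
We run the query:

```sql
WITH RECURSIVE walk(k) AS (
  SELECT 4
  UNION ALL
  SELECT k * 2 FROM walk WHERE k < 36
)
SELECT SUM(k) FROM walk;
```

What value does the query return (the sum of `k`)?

Base: k=4.
Iteration 1: 4 < 36 holds -> k = 4 * 2 = 8.
Iteration 2: 8 < 36 holds -> k = 8 * 2 = 16.
Iteration 3: 16 < 36 holds -> k = 16 * 2 = 32.
Iteration 4: 32 < 36 holds -> k = 32 * 2 = 64.
Iteration 5: 64 < 36 fails; recursion stops.
SUM(k) = 4 + 8 + 16 + 32 + 64 = 124.

124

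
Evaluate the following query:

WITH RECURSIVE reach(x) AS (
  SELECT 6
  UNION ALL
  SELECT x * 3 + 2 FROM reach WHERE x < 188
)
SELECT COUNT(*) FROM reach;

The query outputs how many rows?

Base: x=6.
Iteration 1: 6 < 188 holds -> x = 6 * 3 + 2 = 20.
Iteration 2: 20 < 188 holds -> x = 20 * 3 + 2 = 62.
Iteration 3: 62 < 188 holds -> x = 62 * 3 + 2 = 188.
Iteration 4: 188 < 188 fails; recursion stops.
Total rows emitted: 4.

4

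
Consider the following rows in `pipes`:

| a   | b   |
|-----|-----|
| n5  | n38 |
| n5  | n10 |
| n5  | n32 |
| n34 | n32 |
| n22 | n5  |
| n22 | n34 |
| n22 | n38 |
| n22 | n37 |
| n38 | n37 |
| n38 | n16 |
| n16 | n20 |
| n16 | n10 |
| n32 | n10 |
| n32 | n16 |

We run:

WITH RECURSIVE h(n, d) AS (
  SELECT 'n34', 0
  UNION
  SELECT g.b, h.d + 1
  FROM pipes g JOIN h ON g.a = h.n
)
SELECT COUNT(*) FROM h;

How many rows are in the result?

6

Base: (n34, d=0).
Iteration 1: edges from {n34} -> (n32, d=1).
Iteration 2: edges from {n32} -> (n10, d=2), (n16, d=2).
Iteration 3: edges from {n10,n16} -> (n10, d=3), (n20, d=3).
Iteration 4: no outgoing edges from {n10,n20}; recursion stops.
Total rows emitted: 6.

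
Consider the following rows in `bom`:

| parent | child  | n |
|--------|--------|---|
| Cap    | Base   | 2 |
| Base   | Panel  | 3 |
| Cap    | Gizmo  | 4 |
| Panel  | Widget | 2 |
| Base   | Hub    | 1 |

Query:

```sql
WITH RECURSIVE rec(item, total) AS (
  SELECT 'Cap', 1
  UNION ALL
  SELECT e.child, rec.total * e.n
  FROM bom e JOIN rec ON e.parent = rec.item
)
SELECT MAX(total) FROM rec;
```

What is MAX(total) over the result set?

Base: (Cap, total=1).
Iteration 1: components of {Cap} -> Base = 1*2 = 2, Gizmo = 1*4 = 4.
Iteration 2: components of {Base,Gizmo} -> Hub = 2*1 = 2, Panel = 2*3 = 6.
Iteration 3: components of {Hub,Panel} -> Widget = 6*2 = 12.
Iteration 4: no further components; recursion stops.
total values: 1, 2, 4, 6, 2, 12; the maximum is 12.

12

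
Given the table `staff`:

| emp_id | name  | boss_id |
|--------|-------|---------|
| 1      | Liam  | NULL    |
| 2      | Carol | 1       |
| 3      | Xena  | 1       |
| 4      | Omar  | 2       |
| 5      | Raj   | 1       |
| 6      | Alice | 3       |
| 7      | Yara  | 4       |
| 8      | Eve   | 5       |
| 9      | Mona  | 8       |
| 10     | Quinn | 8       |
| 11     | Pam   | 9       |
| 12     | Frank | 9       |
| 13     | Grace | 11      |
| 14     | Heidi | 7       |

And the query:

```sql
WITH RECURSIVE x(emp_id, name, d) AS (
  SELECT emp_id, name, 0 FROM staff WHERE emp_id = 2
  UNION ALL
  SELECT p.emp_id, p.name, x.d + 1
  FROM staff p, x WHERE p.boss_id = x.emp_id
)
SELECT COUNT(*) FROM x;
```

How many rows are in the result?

4

Base: emp_id=2 (Carol) at d 0.
Iteration 1: rows with boss_id in {2} -> Omar (id 4, d 1).
Iteration 2: rows with boss_id in {4} -> Yara (id 7, d 2).
Iteration 3: rows with boss_id in {7} -> Heidi (id 14, d 3).
Iteration 4: no rows with boss_id in {14}; recursion stops.
Total rows emitted: 4.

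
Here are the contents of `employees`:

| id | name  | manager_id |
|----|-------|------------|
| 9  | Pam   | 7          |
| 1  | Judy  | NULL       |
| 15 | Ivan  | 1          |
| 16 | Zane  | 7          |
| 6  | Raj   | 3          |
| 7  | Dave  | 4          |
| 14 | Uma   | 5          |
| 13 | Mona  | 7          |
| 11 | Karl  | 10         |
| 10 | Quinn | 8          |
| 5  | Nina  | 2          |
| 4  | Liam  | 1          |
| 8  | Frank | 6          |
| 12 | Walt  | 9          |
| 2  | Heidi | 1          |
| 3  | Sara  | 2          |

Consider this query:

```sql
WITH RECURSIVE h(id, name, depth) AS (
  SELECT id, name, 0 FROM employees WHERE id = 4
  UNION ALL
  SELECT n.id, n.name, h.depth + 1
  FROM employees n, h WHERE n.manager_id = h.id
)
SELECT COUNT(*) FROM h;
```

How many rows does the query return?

6

Base: id=4 (Liam) at depth 0.
Iteration 1: rows with manager_id in {4} -> Dave (id 7, depth 1).
Iteration 2: rows with manager_id in {7} -> Pam (id 9, depth 2), Mona (id 13, depth 2), Zane (id 16, depth 2).
Iteration 3: rows with manager_id in {9,13,16} -> Walt (id 12, depth 3).
Iteration 4: no rows with manager_id in {12}; recursion stops.
Total rows emitted: 6.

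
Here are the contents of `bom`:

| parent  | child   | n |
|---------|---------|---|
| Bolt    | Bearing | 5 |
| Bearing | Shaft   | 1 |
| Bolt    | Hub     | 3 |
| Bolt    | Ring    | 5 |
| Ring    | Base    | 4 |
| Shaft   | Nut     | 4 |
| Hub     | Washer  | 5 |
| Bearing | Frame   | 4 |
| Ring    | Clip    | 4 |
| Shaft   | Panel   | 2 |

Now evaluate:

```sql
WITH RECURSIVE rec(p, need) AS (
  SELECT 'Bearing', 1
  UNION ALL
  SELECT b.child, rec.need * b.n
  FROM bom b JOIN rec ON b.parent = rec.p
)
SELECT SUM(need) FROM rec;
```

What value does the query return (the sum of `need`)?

Base: (Bearing, need=1).
Iteration 1: components of {Bearing} -> Frame = 1*4 = 4, Shaft = 1*1 = 1.
Iteration 2: components of {Frame,Shaft} -> Nut = 1*4 = 4, Panel = 1*2 = 2.
Iteration 3: no further components; recursion stops.
SUM(need) = 1 + 1 + 4 + 4 + 2 = 12.

12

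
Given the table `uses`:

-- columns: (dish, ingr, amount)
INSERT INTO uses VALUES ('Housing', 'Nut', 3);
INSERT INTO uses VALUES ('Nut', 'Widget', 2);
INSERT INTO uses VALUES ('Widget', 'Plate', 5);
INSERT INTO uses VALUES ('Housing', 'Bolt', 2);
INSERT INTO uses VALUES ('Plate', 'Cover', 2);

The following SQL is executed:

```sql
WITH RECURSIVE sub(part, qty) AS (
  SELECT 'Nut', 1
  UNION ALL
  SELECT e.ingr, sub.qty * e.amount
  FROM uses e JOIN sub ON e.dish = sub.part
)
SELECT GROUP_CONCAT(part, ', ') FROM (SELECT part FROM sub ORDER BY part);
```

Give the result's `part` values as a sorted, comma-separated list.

Cover, Nut, Plate, Widget

Base: (Nut, qty=1).
Iteration 1: components of {Nut} -> Widget = 1*2 = 2.
Iteration 2: components of {Widget} -> Plate = 2*5 = 10.
Iteration 3: components of {Plate} -> Cover = 10*2 = 20.
Iteration 4: no further components; recursion stops.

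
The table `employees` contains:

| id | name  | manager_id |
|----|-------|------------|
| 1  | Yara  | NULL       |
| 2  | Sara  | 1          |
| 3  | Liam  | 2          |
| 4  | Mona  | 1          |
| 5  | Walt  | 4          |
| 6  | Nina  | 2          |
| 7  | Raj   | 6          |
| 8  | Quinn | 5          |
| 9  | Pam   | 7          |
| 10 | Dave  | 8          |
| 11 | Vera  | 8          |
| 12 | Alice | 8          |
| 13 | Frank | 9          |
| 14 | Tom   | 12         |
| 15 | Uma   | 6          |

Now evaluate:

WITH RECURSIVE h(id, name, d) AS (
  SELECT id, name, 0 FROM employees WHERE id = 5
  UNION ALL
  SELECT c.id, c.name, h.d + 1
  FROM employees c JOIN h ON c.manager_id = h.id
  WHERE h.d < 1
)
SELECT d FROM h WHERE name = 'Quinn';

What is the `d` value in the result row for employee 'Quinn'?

Base: id=5 (Walt) at d 0.
Iteration 1: rows with manager_id in {5} -> Quinn (id 8, d 1).
Iteration 2: d < 1 fails for all current rows; recursion stops.

1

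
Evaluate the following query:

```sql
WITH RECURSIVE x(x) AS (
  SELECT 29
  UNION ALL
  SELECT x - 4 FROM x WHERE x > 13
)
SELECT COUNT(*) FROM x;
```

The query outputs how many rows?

Base: x=29.
Iteration 1: 29 > 13 holds -> x = 29 - 4 = 25.
Iteration 2: 25 > 13 holds -> x = 25 - 4 = 21.
Iteration 3: 21 > 13 holds -> x = 21 - 4 = 17.
Iteration 4: 17 > 13 holds -> x = 17 - 4 = 13.
Iteration 5: 13 > 13 fails; recursion stops.
Total rows emitted: 5.

5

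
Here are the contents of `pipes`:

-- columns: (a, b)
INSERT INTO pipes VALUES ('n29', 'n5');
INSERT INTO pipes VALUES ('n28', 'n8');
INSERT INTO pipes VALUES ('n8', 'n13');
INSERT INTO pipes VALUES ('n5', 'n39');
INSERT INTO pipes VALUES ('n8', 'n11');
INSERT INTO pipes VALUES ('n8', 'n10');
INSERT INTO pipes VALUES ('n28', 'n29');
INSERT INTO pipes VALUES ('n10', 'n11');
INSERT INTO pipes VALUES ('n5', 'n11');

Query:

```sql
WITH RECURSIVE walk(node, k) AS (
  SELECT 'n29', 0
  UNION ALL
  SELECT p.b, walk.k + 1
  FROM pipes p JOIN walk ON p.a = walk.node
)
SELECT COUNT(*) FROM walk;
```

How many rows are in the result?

4

Base: (n29, k=0).
Iteration 1: edges from {n29} -> (n5, k=1).
Iteration 2: edges from {n5} -> (n11, k=2), (n39, k=2).
Iteration 3: no outgoing edges from {n11,n39}; recursion stops.
Total rows emitted: 4.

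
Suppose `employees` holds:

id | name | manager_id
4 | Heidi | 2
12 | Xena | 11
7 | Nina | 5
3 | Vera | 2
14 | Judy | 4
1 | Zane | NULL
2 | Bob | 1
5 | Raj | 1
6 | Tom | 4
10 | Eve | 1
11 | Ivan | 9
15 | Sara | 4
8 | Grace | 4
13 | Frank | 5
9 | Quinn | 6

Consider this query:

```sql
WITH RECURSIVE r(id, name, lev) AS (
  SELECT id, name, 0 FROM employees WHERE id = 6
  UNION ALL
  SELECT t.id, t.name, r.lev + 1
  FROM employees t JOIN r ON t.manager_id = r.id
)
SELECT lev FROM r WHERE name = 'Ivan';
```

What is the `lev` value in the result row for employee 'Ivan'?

2

Base: id=6 (Tom) at lev 0.
Iteration 1: rows with manager_id in {6} -> Quinn (id 9, lev 1).
Iteration 2: rows with manager_id in {9} -> Ivan (id 11, lev 2).
Iteration 3: rows with manager_id in {11} -> Xena (id 12, lev 3).
Iteration 4: no rows with manager_id in {12}; recursion stops.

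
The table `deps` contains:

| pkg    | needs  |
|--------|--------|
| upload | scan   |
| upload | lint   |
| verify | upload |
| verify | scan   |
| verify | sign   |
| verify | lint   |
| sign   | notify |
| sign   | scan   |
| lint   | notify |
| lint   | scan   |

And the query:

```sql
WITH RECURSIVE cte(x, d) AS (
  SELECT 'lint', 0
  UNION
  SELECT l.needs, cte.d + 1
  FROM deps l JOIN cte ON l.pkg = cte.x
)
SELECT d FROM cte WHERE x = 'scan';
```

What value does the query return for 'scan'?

Base: (lint, d=0).
Iteration 1: edges from {lint} -> (notify, d=1), (scan, d=1).
Iteration 2: no outgoing edges from {notify,scan}; recursion stops.

1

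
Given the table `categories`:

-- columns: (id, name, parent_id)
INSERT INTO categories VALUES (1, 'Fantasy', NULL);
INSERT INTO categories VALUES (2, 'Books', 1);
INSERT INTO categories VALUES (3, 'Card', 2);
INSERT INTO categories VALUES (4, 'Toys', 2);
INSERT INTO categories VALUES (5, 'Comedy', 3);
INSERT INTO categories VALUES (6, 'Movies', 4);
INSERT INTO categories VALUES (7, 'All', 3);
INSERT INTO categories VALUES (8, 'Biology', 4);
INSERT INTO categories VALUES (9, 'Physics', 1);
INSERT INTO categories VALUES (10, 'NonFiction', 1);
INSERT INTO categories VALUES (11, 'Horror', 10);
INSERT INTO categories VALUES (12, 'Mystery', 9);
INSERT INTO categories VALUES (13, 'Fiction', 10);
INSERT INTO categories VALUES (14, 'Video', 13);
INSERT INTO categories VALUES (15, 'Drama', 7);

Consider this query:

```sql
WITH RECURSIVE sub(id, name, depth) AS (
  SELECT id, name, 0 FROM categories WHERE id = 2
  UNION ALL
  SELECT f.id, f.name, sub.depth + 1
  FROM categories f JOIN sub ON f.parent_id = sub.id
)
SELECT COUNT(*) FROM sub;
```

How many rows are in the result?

8

Base: id=2 (Books) at depth 0.
Iteration 1: rows with parent_id in {2} -> Card (id 3, depth 1), Toys (id 4, depth 1).
Iteration 2: rows with parent_id in {3,4} -> Comedy (id 5, depth 2), Movies (id 6, depth 2), All (id 7, depth 2), Biology (id 8, depth 2).
Iteration 3: rows with parent_id in {5,6,7,8} -> Drama (id 15, depth 3).
Iteration 4: no rows with parent_id in {15}; recursion stops.
Total rows emitted: 8.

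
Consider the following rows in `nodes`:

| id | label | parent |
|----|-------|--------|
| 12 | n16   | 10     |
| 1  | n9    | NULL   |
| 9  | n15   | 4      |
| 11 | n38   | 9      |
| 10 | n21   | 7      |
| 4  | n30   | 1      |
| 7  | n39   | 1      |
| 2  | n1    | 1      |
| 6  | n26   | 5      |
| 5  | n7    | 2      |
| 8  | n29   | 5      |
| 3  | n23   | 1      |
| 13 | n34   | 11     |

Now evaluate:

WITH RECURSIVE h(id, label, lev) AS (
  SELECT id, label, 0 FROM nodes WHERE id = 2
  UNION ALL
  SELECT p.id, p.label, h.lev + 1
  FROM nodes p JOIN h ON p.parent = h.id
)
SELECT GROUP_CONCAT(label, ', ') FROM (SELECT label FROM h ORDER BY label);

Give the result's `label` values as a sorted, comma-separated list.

n1, n26, n29, n7

Base: id=2 (n1) at lev 0.
Iteration 1: rows with parent in {2} -> n7 (id 5, lev 1).
Iteration 2: rows with parent in {5} -> n26 (id 6, lev 2), n29 (id 8, lev 2).
Iteration 3: no rows with parent in {6,8}; recursion stops.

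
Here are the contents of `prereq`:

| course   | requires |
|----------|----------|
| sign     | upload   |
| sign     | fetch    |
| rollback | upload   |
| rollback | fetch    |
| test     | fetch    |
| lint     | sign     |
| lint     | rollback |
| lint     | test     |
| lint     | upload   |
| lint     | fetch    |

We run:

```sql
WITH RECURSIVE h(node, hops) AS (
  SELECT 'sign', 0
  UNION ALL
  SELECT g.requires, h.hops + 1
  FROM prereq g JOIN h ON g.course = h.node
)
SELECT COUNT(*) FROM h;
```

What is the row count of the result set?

Base: (sign, hops=0).
Iteration 1: edges from {sign} -> (fetch, hops=1), (upload, hops=1).
Iteration 2: no outgoing edges from {fetch,upload}; recursion stops.
Total rows emitted: 3.

3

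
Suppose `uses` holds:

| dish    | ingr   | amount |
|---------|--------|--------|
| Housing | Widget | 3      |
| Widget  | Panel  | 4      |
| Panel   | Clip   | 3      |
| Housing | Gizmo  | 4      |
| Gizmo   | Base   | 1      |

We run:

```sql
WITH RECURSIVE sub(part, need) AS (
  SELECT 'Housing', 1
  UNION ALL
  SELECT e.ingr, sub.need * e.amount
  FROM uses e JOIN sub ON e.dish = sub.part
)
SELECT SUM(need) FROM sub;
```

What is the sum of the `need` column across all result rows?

Base: (Housing, need=1).
Iteration 1: components of {Housing} -> Gizmo = 1*4 = 4, Widget = 1*3 = 3.
Iteration 2: components of {Gizmo,Widget} -> Base = 4*1 = 4, Panel = 3*4 = 12.
Iteration 3: components of {Base,Panel} -> Clip = 12*3 = 36.
Iteration 4: no further components; recursion stops.
SUM(need) = 1 + 3 + 4 + 12 + 4 + 36 = 60.

60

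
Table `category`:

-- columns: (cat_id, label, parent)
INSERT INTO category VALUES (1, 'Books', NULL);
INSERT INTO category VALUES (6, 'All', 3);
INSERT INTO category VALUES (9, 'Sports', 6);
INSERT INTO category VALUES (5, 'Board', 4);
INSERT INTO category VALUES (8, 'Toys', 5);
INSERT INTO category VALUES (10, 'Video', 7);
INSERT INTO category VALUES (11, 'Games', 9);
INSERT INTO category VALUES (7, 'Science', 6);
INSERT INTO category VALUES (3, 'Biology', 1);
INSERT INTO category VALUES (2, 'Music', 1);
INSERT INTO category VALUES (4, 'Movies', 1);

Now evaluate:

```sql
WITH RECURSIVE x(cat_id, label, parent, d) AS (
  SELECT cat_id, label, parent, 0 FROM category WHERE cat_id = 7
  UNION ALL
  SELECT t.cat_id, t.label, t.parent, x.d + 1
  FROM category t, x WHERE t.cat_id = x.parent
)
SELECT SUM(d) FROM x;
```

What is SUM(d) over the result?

6

Base: cat_id=7 (Science), parent=6, d 0.
Iteration 1: join on cat_id=6 -> All (id 6, parent=3, d 1).
Iteration 2: join on cat_id=3 -> Biology (id 3, parent=1, d 2).
Iteration 3: join on cat_id=1 -> Books (id 1, parent=NULL, d 3).
Iteration 4: parent is NULL; no match; recursion stops.
SUM(d) = 0 + 1 + 2 + 3 = 6.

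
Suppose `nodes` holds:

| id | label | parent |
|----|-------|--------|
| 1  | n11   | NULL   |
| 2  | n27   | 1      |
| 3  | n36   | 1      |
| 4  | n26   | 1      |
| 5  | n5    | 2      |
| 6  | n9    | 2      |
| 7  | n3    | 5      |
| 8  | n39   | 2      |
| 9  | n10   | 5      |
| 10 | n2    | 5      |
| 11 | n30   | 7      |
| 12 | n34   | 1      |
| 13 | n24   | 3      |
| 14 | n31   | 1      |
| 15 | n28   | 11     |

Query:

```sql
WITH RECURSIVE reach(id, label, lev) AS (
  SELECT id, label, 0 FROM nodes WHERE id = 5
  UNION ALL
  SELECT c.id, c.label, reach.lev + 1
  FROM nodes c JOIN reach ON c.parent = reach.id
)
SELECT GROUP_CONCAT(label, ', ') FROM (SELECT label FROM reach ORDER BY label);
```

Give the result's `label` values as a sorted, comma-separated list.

Base: id=5 (n5) at lev 0.
Iteration 1: rows with parent in {5} -> n3 (id 7, lev 1), n10 (id 9, lev 1), n2 (id 10, lev 1).
Iteration 2: rows with parent in {7,9,10} -> n30 (id 11, lev 2).
Iteration 3: rows with parent in {11} -> n28 (id 15, lev 3).
Iteration 4: no rows with parent in {15}; recursion stops.

n10, n2, n28, n3, n30, n5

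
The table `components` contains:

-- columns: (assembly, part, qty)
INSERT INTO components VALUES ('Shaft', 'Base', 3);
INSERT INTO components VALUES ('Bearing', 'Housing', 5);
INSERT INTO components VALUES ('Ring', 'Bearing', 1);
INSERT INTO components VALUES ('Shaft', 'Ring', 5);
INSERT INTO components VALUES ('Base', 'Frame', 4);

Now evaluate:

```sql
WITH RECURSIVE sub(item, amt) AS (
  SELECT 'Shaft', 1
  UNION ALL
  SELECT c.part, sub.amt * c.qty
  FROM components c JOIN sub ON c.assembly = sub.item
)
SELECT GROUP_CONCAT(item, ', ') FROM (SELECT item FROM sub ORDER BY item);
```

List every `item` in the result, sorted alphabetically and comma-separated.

Base, Bearing, Frame, Housing, Ring, Shaft

Base: (Shaft, amt=1).
Iteration 1: components of {Shaft} -> Base = 1*3 = 3, Ring = 1*5 = 5.
Iteration 2: components of {Base,Ring} -> Bearing = 5*1 = 5, Frame = 3*4 = 12.
Iteration 3: components of {Bearing,Frame} -> Housing = 5*5 = 25.
Iteration 4: no further components; recursion stops.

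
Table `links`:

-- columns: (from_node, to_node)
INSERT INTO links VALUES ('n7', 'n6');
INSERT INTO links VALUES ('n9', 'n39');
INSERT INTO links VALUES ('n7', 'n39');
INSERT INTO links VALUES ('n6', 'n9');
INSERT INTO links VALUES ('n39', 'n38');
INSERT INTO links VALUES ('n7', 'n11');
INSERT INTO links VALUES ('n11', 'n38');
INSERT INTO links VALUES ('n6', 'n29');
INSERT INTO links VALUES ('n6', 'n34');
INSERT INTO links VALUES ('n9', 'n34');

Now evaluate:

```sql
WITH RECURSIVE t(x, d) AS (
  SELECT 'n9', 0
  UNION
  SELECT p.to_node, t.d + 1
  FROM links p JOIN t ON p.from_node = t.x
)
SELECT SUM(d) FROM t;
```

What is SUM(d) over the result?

4

Base: (n9, d=0).
Iteration 1: edges from {n9} -> (n34, d=1), (n39, d=1).
Iteration 2: edges from {n34,n39} -> (n38, d=2).
Iteration 3: no outgoing edges from {n38}; recursion stops.
SUM(d) = 0 + 1 + 1 + 2 = 4.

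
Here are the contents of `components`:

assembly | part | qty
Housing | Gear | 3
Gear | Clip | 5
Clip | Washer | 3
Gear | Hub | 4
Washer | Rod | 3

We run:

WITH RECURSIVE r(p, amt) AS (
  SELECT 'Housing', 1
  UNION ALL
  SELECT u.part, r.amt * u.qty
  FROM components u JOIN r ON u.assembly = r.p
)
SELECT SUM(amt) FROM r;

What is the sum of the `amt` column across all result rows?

Base: (Housing, amt=1).
Iteration 1: components of {Housing} -> Gear = 1*3 = 3.
Iteration 2: components of {Gear} -> Clip = 3*5 = 15, Hub = 3*4 = 12.
Iteration 3: components of {Clip,Hub} -> Washer = 15*3 = 45.
Iteration 4: components of {Washer} -> Rod = 45*3 = 135.
Iteration 5: no further components; recursion stops.
SUM(amt) = 1 + 3 + 15 + 12 + 45 + 135 = 211.

211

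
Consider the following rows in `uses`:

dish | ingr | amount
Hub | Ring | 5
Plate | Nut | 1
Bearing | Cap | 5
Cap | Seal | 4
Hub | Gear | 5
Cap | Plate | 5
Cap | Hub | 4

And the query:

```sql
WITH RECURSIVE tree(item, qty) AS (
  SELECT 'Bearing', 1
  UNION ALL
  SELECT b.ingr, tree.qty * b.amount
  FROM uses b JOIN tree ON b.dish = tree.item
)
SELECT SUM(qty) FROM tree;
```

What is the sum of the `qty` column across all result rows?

296

Base: (Bearing, qty=1).
Iteration 1: components of {Bearing} -> Cap = 1*5 = 5.
Iteration 2: components of {Cap} -> Hub = 5*4 = 20, Plate = 5*5 = 25, Seal = 5*4 = 20.
Iteration 3: components of {Hub,Plate,Seal} -> Gear = 20*5 = 100, Nut = 25*1 = 25, Ring = 20*5 = 100.
Iteration 4: no further components; recursion stops.
SUM(qty) = 1 + 5 + 20 + 25 + 20 + 100 + 100 + 25 = 296.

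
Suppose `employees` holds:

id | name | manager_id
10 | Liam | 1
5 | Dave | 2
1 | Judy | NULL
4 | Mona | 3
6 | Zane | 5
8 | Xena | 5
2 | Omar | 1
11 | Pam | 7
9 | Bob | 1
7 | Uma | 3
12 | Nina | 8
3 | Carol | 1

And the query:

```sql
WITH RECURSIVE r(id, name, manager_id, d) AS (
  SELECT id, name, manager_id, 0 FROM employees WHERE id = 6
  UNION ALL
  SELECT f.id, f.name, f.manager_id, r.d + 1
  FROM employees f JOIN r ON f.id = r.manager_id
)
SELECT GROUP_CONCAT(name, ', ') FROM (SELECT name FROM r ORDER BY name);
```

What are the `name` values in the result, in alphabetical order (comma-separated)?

Dave, Judy, Omar, Zane

Base: id=6 (Zane), manager_id=5, d 0.
Iteration 1: join on id=5 -> Dave (id 5, manager_id=2, d 1).
Iteration 2: join on id=2 -> Omar (id 2, manager_id=1, d 2).
Iteration 3: join on id=1 -> Judy (id 1, manager_id=NULL, d 3).
Iteration 4: manager_id is NULL; no match; recursion stops.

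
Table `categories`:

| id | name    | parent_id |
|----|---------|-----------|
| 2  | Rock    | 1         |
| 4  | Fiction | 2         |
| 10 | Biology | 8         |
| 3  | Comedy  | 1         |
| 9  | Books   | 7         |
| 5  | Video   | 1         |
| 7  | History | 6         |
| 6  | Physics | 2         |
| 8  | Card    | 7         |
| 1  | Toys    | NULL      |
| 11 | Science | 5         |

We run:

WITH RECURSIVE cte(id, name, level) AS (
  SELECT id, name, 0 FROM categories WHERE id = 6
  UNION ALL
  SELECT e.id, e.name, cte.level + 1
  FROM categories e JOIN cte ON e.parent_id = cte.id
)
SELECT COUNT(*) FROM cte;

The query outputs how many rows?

Base: id=6 (Physics) at level 0.
Iteration 1: rows with parent_id in {6} -> History (id 7, level 1).
Iteration 2: rows with parent_id in {7} -> Card (id 8, level 2), Books (id 9, level 2).
Iteration 3: rows with parent_id in {8,9} -> Biology (id 10, level 3).
Iteration 4: no rows with parent_id in {10}; recursion stops.
Total rows emitted: 5.

5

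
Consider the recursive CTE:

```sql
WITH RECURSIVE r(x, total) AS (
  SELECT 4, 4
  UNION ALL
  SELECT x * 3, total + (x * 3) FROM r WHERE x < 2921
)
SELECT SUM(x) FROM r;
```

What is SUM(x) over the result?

13120

Base: x=4, total=4.
Iteration 1: 4 < 2921 holds -> x = 4 * 3 = 12, total = 4 + 12 = 16.
Iteration 2: 12 < 2921 holds -> x = 12 * 3 = 36, total = 16 + 36 = 52.
Iteration 3: 36 < 2921 holds -> x = 36 * 3 = 108, total = 52 + 108 = 160.
Iteration 4: 108 < 2921 holds -> x = 108 * 3 = 324, total = 160 + 324 = 484.
Iteration 5: 324 < 2921 holds -> x = 324 * 3 = 972, total = 484 + 972 = 1456.
Iteration 6: 972 < 2921 holds -> x = 972 * 3 = 2916, total = 1456 + 2916 = 4372.
Iteration 7: 2916 < 2921 holds -> x = 2916 * 3 = 8748, total = 4372 + 8748 = 13120.
Iteration 8: 8748 < 2921 fails; recursion stops.
SUM(x) = 4 + 12 + 36 + 108 + 324 + 972 + 2916 + 8748 = 13120.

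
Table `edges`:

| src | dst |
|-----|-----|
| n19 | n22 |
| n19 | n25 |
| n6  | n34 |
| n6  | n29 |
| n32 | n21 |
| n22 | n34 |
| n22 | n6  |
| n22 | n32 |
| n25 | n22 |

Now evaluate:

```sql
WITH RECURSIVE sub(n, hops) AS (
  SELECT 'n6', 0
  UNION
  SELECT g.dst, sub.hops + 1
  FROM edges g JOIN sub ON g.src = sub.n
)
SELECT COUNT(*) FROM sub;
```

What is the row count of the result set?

3

Base: (n6, hops=0).
Iteration 1: edges from {n6} -> (n29, hops=1), (n34, hops=1).
Iteration 2: no outgoing edges from {n29,n34}; recursion stops.
Total rows emitted: 3.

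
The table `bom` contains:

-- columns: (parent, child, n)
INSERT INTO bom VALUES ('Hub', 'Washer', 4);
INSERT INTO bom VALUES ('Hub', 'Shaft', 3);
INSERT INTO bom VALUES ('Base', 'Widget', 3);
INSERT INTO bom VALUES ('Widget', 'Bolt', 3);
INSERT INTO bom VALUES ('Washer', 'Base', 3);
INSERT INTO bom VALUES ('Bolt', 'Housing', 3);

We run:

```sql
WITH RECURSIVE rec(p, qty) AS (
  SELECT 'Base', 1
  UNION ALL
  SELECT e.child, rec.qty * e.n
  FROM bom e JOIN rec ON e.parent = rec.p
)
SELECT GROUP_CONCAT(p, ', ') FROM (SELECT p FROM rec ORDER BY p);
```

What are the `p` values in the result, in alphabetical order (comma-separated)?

Base: (Base, qty=1).
Iteration 1: components of {Base} -> Widget = 1*3 = 3.
Iteration 2: components of {Widget} -> Bolt = 3*3 = 9.
Iteration 3: components of {Bolt} -> Housing = 9*3 = 27.
Iteration 4: no further components; recursion stops.

Base, Bolt, Housing, Widget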